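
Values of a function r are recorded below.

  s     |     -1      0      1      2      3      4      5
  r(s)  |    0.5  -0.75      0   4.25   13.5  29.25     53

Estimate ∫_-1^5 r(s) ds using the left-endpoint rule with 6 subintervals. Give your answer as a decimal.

46.75

Δs = 1.
Sum = 1·[0.5 + (-0.75) + 0 + 4.25 + 13.5 + 29.25] = 46.75.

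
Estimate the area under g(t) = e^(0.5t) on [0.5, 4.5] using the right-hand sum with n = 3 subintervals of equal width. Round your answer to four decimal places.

22.4798

Δt = (4.5 − 0.5)/3 = 4/3.
Right endpoints: 11/6, 19/6, 4.5.
g(11/6) ≈ 2.5009, g(19/6) ≈ 4.8712, g(4.5) ≈ 9.4877.
Sum = Δt · [g(11/6) + g(19/6) + g(4.5)].
Sum ≈ 22.4798.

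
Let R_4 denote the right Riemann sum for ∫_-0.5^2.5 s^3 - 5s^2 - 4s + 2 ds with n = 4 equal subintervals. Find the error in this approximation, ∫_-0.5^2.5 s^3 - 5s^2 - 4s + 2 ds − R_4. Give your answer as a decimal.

10.40625

Exact integral: ∫_-0.5^2.5 f(s) ds = -22.5.
R_4 = -32.90625.
Error = -22.5 − (-32.90625) = 10.40625.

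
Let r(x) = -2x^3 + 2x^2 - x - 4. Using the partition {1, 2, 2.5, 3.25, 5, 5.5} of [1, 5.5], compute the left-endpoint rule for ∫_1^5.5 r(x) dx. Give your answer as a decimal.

Subinterval widths: 1, 0.5, 0.75, 1.75, 0.5.
Left endpoints: 1, 2, 2.5, 3.25, 5.
r(1) = -5, r(2) = -14, r(2.5) = -25.25, r(3.25) = -54.78125, r(5) = -209.
Sum = Σ Δx_i · r(x_i).
Sum = -231.3046875.

-231.3046875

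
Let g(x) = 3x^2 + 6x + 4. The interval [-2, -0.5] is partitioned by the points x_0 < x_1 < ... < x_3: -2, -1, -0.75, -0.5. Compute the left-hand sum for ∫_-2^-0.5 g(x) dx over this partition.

4.546875

Subinterval widths: 1, 0.25, 0.25.
Left endpoints: -2, -1, -0.75.
g(-2) = 4, g(-1) = 1, g(-0.75) = 1.1875.
Sum = Σ Δx_i · g(x_i).
Sum = 4.546875.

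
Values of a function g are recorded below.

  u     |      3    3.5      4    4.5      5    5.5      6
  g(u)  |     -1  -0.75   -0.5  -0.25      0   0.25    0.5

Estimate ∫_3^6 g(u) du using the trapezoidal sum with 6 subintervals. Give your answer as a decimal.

-0.75

Δu = 0.5.
T_6 = (0.5/2)·[(-1) + 2·(-0.75) + 2·(-0.5) + 2·(-0.25) + 2·0 + 2·0.25 + 0.5] = -0.75.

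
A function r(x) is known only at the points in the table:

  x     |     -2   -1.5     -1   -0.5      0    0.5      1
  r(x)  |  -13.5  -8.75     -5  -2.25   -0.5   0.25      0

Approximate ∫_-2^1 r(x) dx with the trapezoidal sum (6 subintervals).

-11.5

Δx = 0.5.
T_6 = (0.5/2)·[(-13.5) + 2·(-8.75) + 2·(-5) + 2·(-2.25) + 2·(-0.5) + 2·0.25 + 0] = -11.5.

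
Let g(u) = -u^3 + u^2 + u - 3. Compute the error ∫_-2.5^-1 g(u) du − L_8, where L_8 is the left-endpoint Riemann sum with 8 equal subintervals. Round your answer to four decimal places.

-1.7776

Exact integral: ∫_-2.5^-1 g(u) du = 7.265625.
L_8 ≈ 9.043213.
Error ≈ 7.265625 − 9.043213 ≈ -1.7776.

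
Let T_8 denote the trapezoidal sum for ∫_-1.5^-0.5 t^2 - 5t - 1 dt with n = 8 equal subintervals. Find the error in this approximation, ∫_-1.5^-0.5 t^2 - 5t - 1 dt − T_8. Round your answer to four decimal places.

Exact integral: ∫_-1.5^-0.5 f(t) dt ≈ 5.083333.
T_8 = 5.0859375.
Error ≈ 5.083333 − 5.0859375 ≈ -0.0026.

-0.0026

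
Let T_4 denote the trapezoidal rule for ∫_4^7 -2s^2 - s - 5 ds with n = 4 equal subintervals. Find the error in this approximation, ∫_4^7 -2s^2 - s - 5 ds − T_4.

Exact integral: ∫_4^7 f(s) ds = -217.5.
T_4 = -218.0625.
Error = -217.5 − (-218.0625) = 0.5625.

0.5625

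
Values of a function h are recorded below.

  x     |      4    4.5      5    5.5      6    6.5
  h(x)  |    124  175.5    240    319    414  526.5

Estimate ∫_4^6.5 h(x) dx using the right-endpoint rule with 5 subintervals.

Δx = 0.5.
Sum = 0.5·[175.5 + 240 + 319 + 414 + 526.5] = 837.5.

837.5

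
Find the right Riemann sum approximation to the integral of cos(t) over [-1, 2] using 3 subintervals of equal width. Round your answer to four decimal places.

1.1242

Δt = (2 − (-1))/3 = 1.
Right endpoints: 0, 1, 2.
f(0) ≈ 1.0000, f(1) ≈ 0.5403, f(2) ≈ -0.4161.
Sum = Δt · [f(0) + f(1) + f(2)].
Sum ≈ 1.1242.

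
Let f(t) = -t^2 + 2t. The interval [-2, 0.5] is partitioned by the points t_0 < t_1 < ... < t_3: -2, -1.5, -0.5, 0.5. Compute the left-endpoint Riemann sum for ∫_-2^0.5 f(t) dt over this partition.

-10.5

Subinterval widths: 0.5, 1, 1.
Left endpoints: -2, -1.5, -0.5.
f(-2) = -8, f(-1.5) = -5.25, f(-0.5) = -1.25.
Sum = Σ Δt_i · f(t_i).
Sum = -10.5.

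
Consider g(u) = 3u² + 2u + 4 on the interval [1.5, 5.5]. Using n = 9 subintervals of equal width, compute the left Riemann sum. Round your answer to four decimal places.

186.9506

Δu = (5.5 − 1.5)/9 = 4/9.
Left endpoints: 1.5, 35/18, 43/18, 17/6, 59/18, 67/18, 25/6, 83/18, 91/18.
g(1.5) = 13.75, g(35/18) = 2077/108, g(43/18) = 2797/108, g(17/6) = 33.75, g(59/18) = 4621/108, g(67/18) = 5725/108, g(25/6) = 773/12, g(83/18) = 8317/108, g(91/18) = 9805/108.
Sum = Δu · [g(1.5) + g(35/18) + g(43/18) + ...].
Sum ≈ 186.9506.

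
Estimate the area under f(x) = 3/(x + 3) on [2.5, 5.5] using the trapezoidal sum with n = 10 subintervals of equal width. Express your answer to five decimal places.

1.30639

Δx = (5.5 − 2.5)/10 = 0.3.
f(2.5) = 6/11, f(2.8) = 15/29, f(3.1) = 30/61, f(3.4) = 0.46875, f(3.7) = 30/67, f(4) = 3/7, f(4.3) = 30/73, f(4.6) = 15/38, f(4.9) = 30/79, f(5.2) = 15/41, f(5.5) = 6/17.
T_10 = (Δx/2)·[f(x_0) + 2f(x_1) + ... + 2f(x_{9}) + f(x_10)].
Sum ≈ 1.30639.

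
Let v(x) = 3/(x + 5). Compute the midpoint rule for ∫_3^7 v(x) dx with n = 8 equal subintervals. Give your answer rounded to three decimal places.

1.216

Δx = (7 − 3)/8 = 0.5.
Midpoints: 3.25, 3.75, 4.25, 4.75, 5.25, 5.75, 6.25, 6.75.
v(3.25) = 4/11, v(3.75) = 12/35, v(4.25) = 12/37, v(4.75) = 4/13, v(5.25) = 12/41, v(5.75) = 12/43, v(6.25) = 4/15, v(6.75) = 12/47.
Sum = Δx · [v(3.25) + v(3.75) + v(4.25) + ...].
Sum ≈ 1.216.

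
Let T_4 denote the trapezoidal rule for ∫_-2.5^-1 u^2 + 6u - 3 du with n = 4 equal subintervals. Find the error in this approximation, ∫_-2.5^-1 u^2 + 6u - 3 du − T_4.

Exact integral: ∫_-2.5^-1 f(u) du = -15.375.
T_4 = -15.33984375.
Error = -15.375 − (-15.33984375) = -0.03515625.

-0.03515625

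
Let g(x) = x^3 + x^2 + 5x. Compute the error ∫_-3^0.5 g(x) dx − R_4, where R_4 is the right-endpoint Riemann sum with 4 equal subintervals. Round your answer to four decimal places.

Exact integral: ∫_-3^0.5 g(x) dx ≈ -33.067708.
R_4 ≈ -18.600586.
Error ≈ -33.067708 − (-18.600586) ≈ -14.4671.

-14.4671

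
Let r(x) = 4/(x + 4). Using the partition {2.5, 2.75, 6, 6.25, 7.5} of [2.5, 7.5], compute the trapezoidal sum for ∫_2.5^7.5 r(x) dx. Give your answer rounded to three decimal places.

2.324

Subinterval widths: 0.25, 3.25, 0.25, 1.25.
r(2.5) = 8/13, r(2.75) = 16/27, r(6) = 0.4, r(6.25) = 16/41, r(7.5) = 8/23.
On each subinterval the trapezoid contributes (Δx_i/2)·[r(x_{i-1}) + r(x_i)].
Sum ≈ 2.324.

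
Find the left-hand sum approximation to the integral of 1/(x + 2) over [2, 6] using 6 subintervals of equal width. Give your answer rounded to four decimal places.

Δx = (6 − 2)/6 = 2/3.
Left endpoints: 2, 8/3, 10/3, 4, 14/3, 16/3.
f(2) = 0.25, f(8/3) = 3/14, f(10/3) = 0.1875, f(4) = 1/6, f(14/3) = 0.15, f(16/3) = 3/22.
Sum = Δx · [f(2) + f(8/3) + f(10/3) + ...].
Sum ≈ 0.7365.

0.7365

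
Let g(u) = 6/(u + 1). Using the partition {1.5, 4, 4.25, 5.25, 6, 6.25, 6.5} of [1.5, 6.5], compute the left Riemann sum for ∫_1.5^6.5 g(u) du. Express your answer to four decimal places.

Subinterval widths: 2.5, 0.25, 1, 0.75, 0.25, 0.25.
Left endpoints: 1.5, 4, 4.25, 5.25, 6, 6.25.
g(1.5) = 2.4, g(4) = 1.2, g(4.25) = 8/7, g(5.25) = 0.96, g(6) = 6/7, g(6.25) = 24/29.
Sum = Σ Δu_i · g(u_i).
Sum ≈ 8.5840.

8.5840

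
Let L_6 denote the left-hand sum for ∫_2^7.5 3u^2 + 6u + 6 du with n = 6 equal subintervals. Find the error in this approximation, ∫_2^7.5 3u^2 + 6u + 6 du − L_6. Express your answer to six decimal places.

84.657986

Exact integral: ∫_2^7.5 f(u) du = 603.625.
L_6 ≈ 518.96701389.
Error ≈ 603.625 − 518.96701389 ≈ 84.657986.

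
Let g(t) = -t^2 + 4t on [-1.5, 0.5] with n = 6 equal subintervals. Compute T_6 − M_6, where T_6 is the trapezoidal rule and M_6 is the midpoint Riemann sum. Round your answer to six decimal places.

T_6 ≈ -5.20370370.
M_6 ≈ -5.14814815.
T_6 − M_6 ≈ -0.055556.

-0.055556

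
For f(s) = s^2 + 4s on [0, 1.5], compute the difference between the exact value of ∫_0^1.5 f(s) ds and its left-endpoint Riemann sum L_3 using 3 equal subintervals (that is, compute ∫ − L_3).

2

Exact integral: ∫_0^1.5 f(s) ds = 5.625.
L_3 = 3.625.
Error = 5.625 − 3.625 = 2.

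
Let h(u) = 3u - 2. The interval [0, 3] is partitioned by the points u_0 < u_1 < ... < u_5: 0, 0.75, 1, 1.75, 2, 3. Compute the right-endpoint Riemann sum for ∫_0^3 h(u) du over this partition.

10.875

Subinterval widths: 0.75, 0.25, 0.75, 0.25, 1.
Right endpoints: 0.75, 1, 1.75, 2, 3.
h(0.75) = 0.25, h(1) = 1, h(1.75) = 3.25, h(2) = 4, h(3) = 7.
Sum = Σ Δu_i · h(u_i).
Sum = 10.875.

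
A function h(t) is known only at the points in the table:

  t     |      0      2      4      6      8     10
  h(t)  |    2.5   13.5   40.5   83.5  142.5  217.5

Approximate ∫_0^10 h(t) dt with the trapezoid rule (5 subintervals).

780

Δt = 2.
T_5 = (2/2)·[2.5 + 2·13.5 + 2·40.5 + 2·83.5 + 2·142.5 + 217.5] = 780.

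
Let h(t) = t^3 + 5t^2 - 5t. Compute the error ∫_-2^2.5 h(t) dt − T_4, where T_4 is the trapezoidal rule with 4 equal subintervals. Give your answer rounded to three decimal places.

Exact integral: ∫_-2^2.5 h(t) dt = 39.515625.
T_4 ≈ 44.97363.
Error ≈ 39.515625 − 44.97363 ≈ -5.458.

-5.458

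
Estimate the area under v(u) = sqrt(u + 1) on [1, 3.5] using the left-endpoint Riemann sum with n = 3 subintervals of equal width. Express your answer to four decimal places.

4.1769

Δu = (3.5 − 1)/3 = 5/6.
Left endpoints: 1, 11/6, 8/3.
v(1) ≈ 1.4142, v(11/6) ≈ 1.6833, v(8/3) ≈ 1.9149.
Sum = Δu · [v(1) + v(11/6) + v(8/3)].
Sum ≈ 4.1769.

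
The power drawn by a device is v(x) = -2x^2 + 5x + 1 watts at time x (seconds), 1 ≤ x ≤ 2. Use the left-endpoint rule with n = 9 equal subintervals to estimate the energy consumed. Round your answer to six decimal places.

Δx = (2 − 1)/9 = 1/9.
Left endpoints: 1, 10/9, 11/9, 4/3, 13/9, 14/9, 5/3, 16/9, 17/9.
v(1) = 4, v(10/9) = 331/81, v(11/9) = 334/81, v(4/3) = 37/9, v(13/9) = 328/81, v(14/9) = 319/81, v(5/3) = 34/9, v(16/9) = 289/81, v(17/9) = 268/81.
Sum = Δx · [v(1) + v(10/9) + v(11/9) + ...].
Sum ≈ 3.884774.

3.884774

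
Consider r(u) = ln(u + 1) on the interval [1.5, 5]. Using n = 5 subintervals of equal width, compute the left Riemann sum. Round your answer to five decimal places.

Δu = (5 − 1.5)/5 = 0.7.
Left endpoints: 1.5, 2.2, 2.9, 3.6, 4.3.
r(1.5) ≈ 0.91629, r(2.2) ≈ 1.16315, r(2.9) ≈ 1.36098, r(3.6) ≈ 1.52606, r(4.3) ≈ 1.66771.
Sum = Δu · [r(1.5) + r(2.2) + r(2.9) + r(3.6) + r(4.3)].
Sum ≈ 4.64393.

4.64393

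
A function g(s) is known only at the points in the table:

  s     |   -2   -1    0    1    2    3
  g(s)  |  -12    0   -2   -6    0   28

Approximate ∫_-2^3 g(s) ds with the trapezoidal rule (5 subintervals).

Δs = 1.
T_5 = (1/2)·[(-12) + 2·0 + 2·(-2) + 2·(-6) + 2·0 + 28] = 0.

0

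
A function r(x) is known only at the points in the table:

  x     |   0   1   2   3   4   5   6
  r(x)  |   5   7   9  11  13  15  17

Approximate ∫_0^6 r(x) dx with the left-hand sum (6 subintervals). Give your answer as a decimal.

60

Δx = 1.
Sum = 1·[5 + 7 + 9 + 11 + 13 + 15] = 60.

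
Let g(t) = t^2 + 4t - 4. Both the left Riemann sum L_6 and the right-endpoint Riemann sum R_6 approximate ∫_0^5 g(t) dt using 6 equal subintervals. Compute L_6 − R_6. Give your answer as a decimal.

L_6 ≈ 53.495370.
R_6 ≈ 90.995370.
L_6 − R_6 = -37.5.

-37.5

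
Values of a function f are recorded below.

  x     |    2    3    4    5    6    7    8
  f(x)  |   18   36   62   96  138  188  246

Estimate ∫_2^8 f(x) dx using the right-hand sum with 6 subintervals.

Δx = 1.
Sum = 1·[36 + 62 + 96 + 138 + 188 + 246] = 766.

766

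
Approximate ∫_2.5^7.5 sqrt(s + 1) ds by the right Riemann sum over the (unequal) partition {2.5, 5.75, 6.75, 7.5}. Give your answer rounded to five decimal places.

Subinterval widths: 3.25, 1, 0.75.
Right endpoints: 5.75, 6.75, 7.5.
f(5.75) ≈ 2.59808, f(6.75) ≈ 2.78388, f(7.5) ≈ 2.91548.
Sum = Σ Δs_i · f(s_i).
Sum ≈ 13.41424.

13.41424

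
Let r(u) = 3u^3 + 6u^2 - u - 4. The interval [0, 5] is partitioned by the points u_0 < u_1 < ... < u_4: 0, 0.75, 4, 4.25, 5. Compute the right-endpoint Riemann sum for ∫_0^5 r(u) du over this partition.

Subinterval widths: 0.75, 3.25, 0.25, 0.75.
Right endpoints: 0.75, 4, 4.25, 5.
r(0.75) = -0.109375, r(4) = 280, r(4.25) = 330.421875, r(5) = 516.
Sum = Σ Δu_i · r(u_i).
Sum = 1379.5234375.

1379.5234375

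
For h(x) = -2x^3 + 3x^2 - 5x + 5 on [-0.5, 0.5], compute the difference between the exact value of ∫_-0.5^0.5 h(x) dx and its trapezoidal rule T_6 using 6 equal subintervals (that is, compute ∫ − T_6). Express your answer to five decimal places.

-0.01389

Exact integral: ∫_-0.5^0.5 h(x) dx = 5.25.
T_6 ≈ 5.2638889.
Error ≈ 5.25 − 5.2638889 ≈ -0.01389.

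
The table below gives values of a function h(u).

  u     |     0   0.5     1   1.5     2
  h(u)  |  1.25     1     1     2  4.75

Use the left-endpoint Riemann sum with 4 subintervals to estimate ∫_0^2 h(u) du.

Δu = 0.5.
Sum = 0.5·[1.25 + 1 + 1 + 2] = 2.625.

2.625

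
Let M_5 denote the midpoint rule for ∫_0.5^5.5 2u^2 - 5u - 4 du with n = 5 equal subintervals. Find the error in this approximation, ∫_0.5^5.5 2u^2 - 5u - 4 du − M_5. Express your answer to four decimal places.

Exact integral: ∫_0.5^5.5 f(u) du ≈ 15.833333.
M_5 = 15.
Error ≈ 15.833333 − 15 ≈ 0.8333.

0.8333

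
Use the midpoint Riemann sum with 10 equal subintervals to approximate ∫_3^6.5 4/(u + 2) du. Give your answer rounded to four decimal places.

2.1220

Δu = (6.5 − 3)/10 = 0.35.
Midpoints: 3.175, 3.525, 3.875, 4.225, 4.575, 4.925, 5.275, 5.625, 5.975, 6.325.
f(3.175) = 160/207, f(3.525) = 160/221, f(3.875) = 32/47, f(4.225) = 160/249, f(4.575) = 160/263, f(4.925) = 160/277, f(5.275) = 160/291, f(5.625) = 32/61, f(5.975) = 160/319, f(6.325) = 160/333.
Sum = Δu · [f(3.175) + f(3.525) + f(3.875) + ...].
Sum ≈ 2.1220.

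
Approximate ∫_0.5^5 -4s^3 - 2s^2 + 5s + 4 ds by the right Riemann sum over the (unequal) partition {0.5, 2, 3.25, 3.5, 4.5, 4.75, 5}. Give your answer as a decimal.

-875.625

Subinterval widths: 1.5, 1.25, 0.25, 1, 0.25, 0.25.
Right endpoints: 2, 3.25, 3.5, 4.5, 4.75, 5.
f(2) = -26, f(3.25) = -138.1875, f(3.5) = -174.5, f(4.5) = -378.5, f(4.75) = -446.0625, f(5) = -521.
Sum = Σ Δs_i · f(s_i).
Sum = -875.625.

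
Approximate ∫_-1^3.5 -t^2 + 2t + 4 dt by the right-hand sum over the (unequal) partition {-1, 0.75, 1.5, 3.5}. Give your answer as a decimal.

Subinterval widths: 1.75, 0.75, 2.
Right endpoints: 0.75, 1.5, 3.5.
f(0.75) = 4.9375, f(1.5) = 4.75, f(3.5) = -1.25.
Sum = Σ Δt_i · f(t_i).
Sum = 9.703125.

9.703125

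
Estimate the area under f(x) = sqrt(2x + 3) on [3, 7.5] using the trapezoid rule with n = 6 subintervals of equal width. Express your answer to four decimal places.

16.4513

Δx = (7.5 − 3)/6 = 0.75.
f(3) ≈ 3.0000, f(3.75) ≈ 3.2404, f(4.5) ≈ 3.4641, f(5.25) ≈ 3.6742, f(6) ≈ 3.8730, f(6.75) ≈ 4.0620, f(7.5) ≈ 4.2426.
T_6 = (Δx/2)·[f(x_0) + 2f(x_1) + ... + 2f(x_{5}) + f(x_6)].
Sum ≈ 16.4513.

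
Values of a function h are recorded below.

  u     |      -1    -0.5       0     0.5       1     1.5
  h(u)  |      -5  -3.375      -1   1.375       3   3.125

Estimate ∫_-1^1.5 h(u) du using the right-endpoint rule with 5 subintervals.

1.5625

Δu = 0.5.
Sum = 0.5·[(-3.375) + (-1) + 1.375 + 3 + 3.125] = 1.5625.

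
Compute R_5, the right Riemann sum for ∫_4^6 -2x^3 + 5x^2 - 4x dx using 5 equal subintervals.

Δx = (6 − 4)/5 = 0.4.
Right endpoints: 4.4, 4.8, 5.2, 5.6, 6.
f(4.4) = -91.168, f(4.8) = -125.184, f(5.2) = -166.816, f(5.6) = -216.832, f(6) = -276.
Sum = Δx · [f(4.4) + f(4.8) + f(5.2) + f(5.6) + f(6)].
Sum = -350.4.

-350.4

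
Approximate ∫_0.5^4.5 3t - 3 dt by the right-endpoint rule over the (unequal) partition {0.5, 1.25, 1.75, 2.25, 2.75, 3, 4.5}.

Subinterval widths: 0.75, 0.5, 0.5, 0.5, 0.25, 1.5.
Right endpoints: 1.25, 1.75, 2.25, 2.75, 3, 4.5.
f(1.25) = 0.75, f(1.75) = 2.25, f(2.25) = 3.75, f(2.75) = 5.25, f(3) = 6, f(4.5) = 10.5.
Sum = Σ Δt_i · f(t_i).
Sum = 23.4375.

23.4375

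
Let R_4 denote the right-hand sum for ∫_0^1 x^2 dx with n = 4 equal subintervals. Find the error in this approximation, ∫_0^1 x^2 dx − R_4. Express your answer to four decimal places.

Exact integral: ∫_0^1 f(x) dx ≈ 0.333333.
R_4 = 0.46875.
Error ≈ 0.333333 − 0.46875 ≈ -0.1354.

-0.1354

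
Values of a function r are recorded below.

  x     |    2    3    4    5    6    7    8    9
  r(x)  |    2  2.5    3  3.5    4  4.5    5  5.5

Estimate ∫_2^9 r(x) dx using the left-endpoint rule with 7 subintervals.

Δx = 1.
Sum = 1·[2 + 2.5 + 3 + 3.5 + 4 + 4.5 + 5] = 24.5.

24.5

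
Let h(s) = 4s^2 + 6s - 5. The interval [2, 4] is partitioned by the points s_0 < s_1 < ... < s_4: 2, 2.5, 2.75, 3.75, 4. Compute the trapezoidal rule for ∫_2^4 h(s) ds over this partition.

Subinterval widths: 0.5, 0.25, 1, 0.25.
h(2) = 23, h(2.5) = 35, h(2.75) = 41.75, h(3.75) = 73.75, h(4) = 83.
On each subinterval the trapezoid contributes (Δs_i/2)·[h(s_{i-1}) + h(s_i)].
Sum = 101.4375.

101.4375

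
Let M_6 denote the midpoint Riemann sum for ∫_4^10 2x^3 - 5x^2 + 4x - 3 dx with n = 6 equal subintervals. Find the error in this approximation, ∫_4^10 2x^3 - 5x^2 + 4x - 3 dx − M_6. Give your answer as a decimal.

18.5

Exact integral: ∫_4^10 f(x) dx = 3462.
M_6 = 3443.5.
Error = 3462 − 3443.5 = 18.5.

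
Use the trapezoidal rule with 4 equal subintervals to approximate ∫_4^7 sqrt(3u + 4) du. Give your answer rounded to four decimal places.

13.5520

Δu = (7 − 4)/4 = 0.75.
f(4) ≈ 4.0000, f(4.75) ≈ 4.2720, f(5.5) ≈ 4.5277, f(6.25) ≈ 4.7697, f(7) ≈ 5.0000.
T_4 = (Δu/2)·[f(u_0) + 2f(u_1) + 2f(u_2) + 2f(u_3) + f(u_4)].
Sum ≈ 13.5520.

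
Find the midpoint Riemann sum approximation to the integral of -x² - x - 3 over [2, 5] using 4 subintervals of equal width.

Δx = (5 − 2)/4 = 0.75.
Midpoints: 2.375, 3.125, 3.875, 4.625.
f(2.375) = -11.015625, f(3.125) = -15.890625, f(3.875) = -21.890625, f(4.625) = -29.015625.
Sum = Δx · [f(2.375) + f(3.125) + f(3.875) + f(4.625)].
Sum = -58.359375.

-58.359375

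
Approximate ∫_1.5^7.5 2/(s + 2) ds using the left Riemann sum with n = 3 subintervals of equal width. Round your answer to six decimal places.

2.403463

Δs = (7.5 − 1.5)/3 = 2.
Left endpoints: 1.5, 3.5, 5.5.
f(1.5) = 4/7, f(3.5) = 4/11, f(5.5) = 4/15.
Sum = Δs · [f(1.5) + f(3.5) + f(5.5)].
Sum ≈ 2.403463.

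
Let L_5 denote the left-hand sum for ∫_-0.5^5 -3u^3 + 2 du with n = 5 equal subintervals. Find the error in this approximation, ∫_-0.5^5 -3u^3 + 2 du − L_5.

Exact integral: ∫_-0.5^5 f(u) du = -457.703125.
L_5 = -273.7075.
Error = -457.703125 − (-273.7075) = -183.995625.

-183.995625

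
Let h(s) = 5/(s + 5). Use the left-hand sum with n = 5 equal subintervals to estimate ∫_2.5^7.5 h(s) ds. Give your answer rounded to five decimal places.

2.69219

Δs = (7.5 − 2.5)/5 = 1.
Left endpoints: 2.5, 3.5, 4.5, 5.5, 6.5.
h(2.5) = 2/3, h(3.5) = 10/17, h(4.5) = 10/19, h(5.5) = 10/21, h(6.5) = 10/23.
Sum = Δs · [h(2.5) + h(3.5) + h(4.5) + h(5.5) + h(6.5)].
Sum ≈ 2.69219.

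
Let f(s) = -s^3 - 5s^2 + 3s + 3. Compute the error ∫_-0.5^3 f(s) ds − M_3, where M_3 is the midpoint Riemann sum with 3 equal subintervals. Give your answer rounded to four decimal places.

-3.4737

Exact integral: ∫_-0.5^3 f(s) ds ≈ -41.817708.
M_3 ≈ -38.344039.
Error ≈ -41.817708 − (-38.344039) ≈ -3.4737.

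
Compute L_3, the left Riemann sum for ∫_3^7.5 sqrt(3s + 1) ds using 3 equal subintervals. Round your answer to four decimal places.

16.9936

Δs = (7.5 − 3)/3 = 1.5.
Left endpoints: 3, 4.5, 6.
f(3) ≈ 3.1623, f(4.5) ≈ 3.8079, f(6) ≈ 4.3589.
Sum = Δs · [f(3) + f(4.5) + f(6)].
Sum ≈ 16.9936.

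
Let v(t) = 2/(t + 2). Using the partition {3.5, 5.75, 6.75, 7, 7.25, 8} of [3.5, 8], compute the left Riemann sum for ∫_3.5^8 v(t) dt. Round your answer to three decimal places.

1.351

Subinterval widths: 2.25, 1, 0.25, 0.25, 0.75.
Left endpoints: 3.5, 5.75, 6.75, 7, 7.25.
v(3.5) = 4/11, v(5.75) = 8/31, v(6.75) = 8/35, v(7) = 2/9, v(7.25) = 8/37.
Sum = Σ Δt_i · v(t_i).
Sum ≈ 1.351.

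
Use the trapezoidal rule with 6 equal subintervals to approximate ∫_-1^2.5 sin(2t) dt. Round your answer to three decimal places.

Δt = (2.5 − (-1))/6 = 7/12.
f(-1) ≈ -0.909, f(-5/12) ≈ -0.740, f(1/6) ≈ 0.327, f(0.75) ≈ 0.997, f(4/3) ≈ 0.457, f(23/12) ≈ -0.638, f(2.5) ≈ -0.959.
T_6 = (Δt/2)·[f(t_0) + 2f(t_1) + ... + 2f(t_{5}) + f(t_6)].
Sum ≈ -0.309.

-0.309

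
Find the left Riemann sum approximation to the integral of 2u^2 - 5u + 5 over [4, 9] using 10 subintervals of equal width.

280

Δu = (9 − 4)/10 = 0.5.
Left endpoints: 4, 4.5, 5, 5.5, 6, 6.5, 7, 7.5, 8, 8.5.
f(4) = 17, f(4.5) = 23, f(5) = 30, f(5.5) = 38, f(6) = 47, f(6.5) = 57, f(7) = 68, f(7.5) = 80, f(8) = 93, f(8.5) = 107.
Sum = Δu · [f(4) + f(4.5) + f(5) + ...].
Sum = 280.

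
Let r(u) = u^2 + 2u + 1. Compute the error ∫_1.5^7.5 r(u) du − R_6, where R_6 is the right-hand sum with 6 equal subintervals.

Exact integral: ∫_1.5^7.5 r(u) du = 199.5.
R_6 = 233.5.
Error = 199.5 − 233.5 = -34.

-34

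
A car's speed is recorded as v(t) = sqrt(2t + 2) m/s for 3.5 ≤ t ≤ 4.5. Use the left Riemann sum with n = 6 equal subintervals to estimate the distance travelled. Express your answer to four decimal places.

3.1345

Δt = (4.5 − 3.5)/6 = 1/6.
Left endpoints: 3.5, 11/3, 23/6, 4, 25/6, 13/3.
v(3.5) ≈ 3.0000, v(11/3) ≈ 3.0551, v(23/6) ≈ 3.1091, v(4) ≈ 3.1623, v(25/6) ≈ 3.2146, v(13/3) ≈ 3.2660.
Sum = Δt · [v(3.5) + v(11/3) + v(23/6) + ...].
Sum ≈ 3.1345.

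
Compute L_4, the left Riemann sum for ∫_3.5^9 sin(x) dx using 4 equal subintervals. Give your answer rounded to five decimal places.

-0.54570

Δx = (9 − 3.5)/4 = 1.375.
Left endpoints: 3.5, 4.875, 6.25, 7.625.
f(3.5) ≈ -0.35078, f(4.875) ≈ -0.98681, f(6.25) ≈ -0.03318, f(7.625) ≈ 0.97390.
Sum = Δx · [f(3.5) + f(4.875) + f(6.25) + f(7.625)].
Sum ≈ -0.54570.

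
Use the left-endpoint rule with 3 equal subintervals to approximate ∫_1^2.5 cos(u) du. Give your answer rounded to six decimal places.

Δu = (2.5 − 1)/3 = 0.5.
Left endpoints: 1, 1.5, 2.
f(1) ≈ 0.540302, f(1.5) ≈ 0.070737, f(2) ≈ -0.416147.
Sum = Δu · [f(1) + f(1.5) + f(2)].
Sum ≈ 0.097446.

0.097446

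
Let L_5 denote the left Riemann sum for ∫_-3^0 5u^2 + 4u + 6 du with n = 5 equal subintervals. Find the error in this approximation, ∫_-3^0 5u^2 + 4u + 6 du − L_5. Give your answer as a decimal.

-10.8

Exact integral: ∫_-3^0 f(u) du = 45.
L_5 = 55.8.
Error = 45 − 55.8 = -10.8.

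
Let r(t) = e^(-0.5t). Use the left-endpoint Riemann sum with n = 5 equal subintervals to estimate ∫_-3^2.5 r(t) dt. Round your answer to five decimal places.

10.90817

Δt = (2.5 − (-3))/5 = 1.1.
Left endpoints: -3, -1.9, -0.8, 0.3, 1.4.
r(-3) ≈ 4.48169, r(-1.9) ≈ 2.58571, r(-0.8) ≈ 1.49182, r(0.3) ≈ 0.86071, r(1.4) ≈ 0.49659.
Sum = Δt · [r(-3) + r(-1.9) + r(-0.8) + r(0.3) + r(1.4)].
Sum ≈ 10.90817.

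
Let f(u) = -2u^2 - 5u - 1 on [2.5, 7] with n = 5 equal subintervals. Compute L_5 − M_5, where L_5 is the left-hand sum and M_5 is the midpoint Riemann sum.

L_5 = -282.24.
M_5 = -329.0175.
L_5 − M_5 = 46.7775.

46.7775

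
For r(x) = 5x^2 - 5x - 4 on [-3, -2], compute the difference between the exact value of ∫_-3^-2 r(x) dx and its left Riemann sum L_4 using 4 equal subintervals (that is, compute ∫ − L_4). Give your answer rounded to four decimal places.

-3.8021

Exact integral: ∫_-3^-2 r(x) dx ≈ 40.166667.
L_4 = 43.96875.
Error ≈ 40.166667 − 43.96875 ≈ -3.8021.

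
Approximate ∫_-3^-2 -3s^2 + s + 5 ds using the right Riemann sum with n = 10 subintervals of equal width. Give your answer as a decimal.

Δs = (-2 − (-3))/10 = 0.1.
Right endpoints: -2.9, -2.8, -2.7, -2.6, -2.5, -2.4, -2.3, -2.2, -2.1, -2.
f(-2.9) = -23.13, f(-2.8) = -21.32, f(-2.7) = -19.57, f(-2.6) = -17.88, f(-2.5) = -16.25, f(-2.4) = -14.68, f(-2.3) = -13.17, f(-2.2) = -11.72, f(-2.1) = -10.33, f(-2) = -9.
Sum = Δs · [f(-2.9) + f(-2.8) + f(-2.7) + ...].
Sum = -15.705.

-15.705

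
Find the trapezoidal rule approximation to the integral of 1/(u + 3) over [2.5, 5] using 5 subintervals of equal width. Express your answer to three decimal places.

0.375

Δu = (5 − 2.5)/5 = 0.5.
f(2.5) = 2/11, f(3) = 1/6, f(3.5) = 2/13, f(4) = 1/7, f(4.5) = 2/15, f(5) = 0.125.
T_5 = (Δu/2)·[f(u_0) + 2f(u_1) + ... + 2f(u_{4}) + f(u_5)].
Sum ≈ 0.375.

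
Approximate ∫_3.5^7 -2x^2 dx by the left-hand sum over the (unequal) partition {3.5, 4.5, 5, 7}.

-144.75

Subinterval widths: 1, 0.5, 2.
Left endpoints: 3.5, 4.5, 5.
f(3.5) = -24.5, f(4.5) = -40.5, f(5) = -50.
Sum = Σ Δx_i · f(x_i).
Sum = -144.75.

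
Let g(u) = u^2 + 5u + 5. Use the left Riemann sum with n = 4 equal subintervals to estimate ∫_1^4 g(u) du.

62.53125

Δu = (4 − 1)/4 = 0.75.
Left endpoints: 1, 1.75, 2.5, 3.25.
g(1) = 11, g(1.75) = 16.8125, g(2.5) = 23.75, g(3.25) = 31.8125.
Sum = Δu · [g(1) + g(1.75) + g(2.5) + g(3.25)].
Sum = 62.53125.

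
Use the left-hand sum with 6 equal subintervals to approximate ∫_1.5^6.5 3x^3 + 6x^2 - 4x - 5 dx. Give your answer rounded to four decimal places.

1366.0764

Δx = (6.5 − 1.5)/6 = 5/6.
Left endpoints: 1.5, 7/3, 19/6, 4, 29/6, 17/3.
f(1.5) = 12.625, f(7/3) = 508/9, f(19/6) = 9919/72, f(4) = 267, f(29/6) = 32729/72, f(17/3) = 6398/9.
Sum = Δx · [f(1.5) + f(7/3) + f(19/6) + ...].
Sum ≈ 1366.0764.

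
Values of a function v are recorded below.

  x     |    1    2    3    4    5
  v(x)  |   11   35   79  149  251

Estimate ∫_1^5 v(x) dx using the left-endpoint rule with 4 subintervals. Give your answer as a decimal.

274

Δx = 1.
Sum = 1·[11 + 35 + 79 + 149] = 274.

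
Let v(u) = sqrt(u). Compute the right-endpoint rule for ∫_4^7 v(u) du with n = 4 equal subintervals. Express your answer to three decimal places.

Δu = (7 − 4)/4 = 0.75.
Right endpoints: 4.75, 5.5, 6.25, 7.
v(4.75) ≈ 2.179, v(5.5) ≈ 2.345, v(6.25) ≈ 2.500, v(7) ≈ 2.646.
Sum = Δu · [v(4.75) + v(5.5) + v(6.25) + v(7)].
Sum ≈ 7.253.

7.253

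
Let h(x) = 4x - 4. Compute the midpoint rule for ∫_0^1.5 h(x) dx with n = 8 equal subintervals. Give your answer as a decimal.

Δx = (1.5 − 0)/8 = 0.1875.
Midpoints: 0.09375, 0.28125, 0.46875, 0.65625, 0.84375, 1.03125, 1.21875, 1.40625.
h(0.09375) = -3.625, h(0.28125) = -2.875, h(0.46875) = -2.125, h(0.65625) = -1.375, h(0.84375) = -0.625, h(1.03125) = 0.125, h(1.21875) = 0.875, h(1.40625) = 1.625.
Sum = Δx · [h(0.09375) + h(0.28125) + h(0.46875) + ...].
Sum = -1.5.

-1.5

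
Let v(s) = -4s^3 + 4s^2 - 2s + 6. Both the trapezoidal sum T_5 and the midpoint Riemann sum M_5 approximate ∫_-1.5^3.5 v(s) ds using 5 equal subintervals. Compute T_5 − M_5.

T_5 = -70.
M_5 = -60.
T_5 − M_5 = -10.

-10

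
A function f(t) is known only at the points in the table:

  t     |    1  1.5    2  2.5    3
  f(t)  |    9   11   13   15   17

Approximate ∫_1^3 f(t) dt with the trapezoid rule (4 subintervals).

Δt = 0.5.
T_4 = (0.5/2)·[9 + 2·11 + 2·13 + 2·15 + 17] = 26.

26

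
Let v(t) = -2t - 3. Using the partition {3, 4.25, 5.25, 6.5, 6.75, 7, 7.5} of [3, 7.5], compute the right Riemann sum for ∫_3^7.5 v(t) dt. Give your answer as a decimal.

Subinterval widths: 1.25, 1, 1.25, 0.25, 0.25, 0.5.
Right endpoints: 4.25, 5.25, 6.5, 6.75, 7, 7.5.
v(4.25) = -11.5, v(5.25) = -13.5, v(6.5) = -16, v(6.75) = -16.5, v(7) = -17, v(7.5) = -18.
Sum = Σ Δt_i · v(t_i).
Sum = -65.25.

-65.25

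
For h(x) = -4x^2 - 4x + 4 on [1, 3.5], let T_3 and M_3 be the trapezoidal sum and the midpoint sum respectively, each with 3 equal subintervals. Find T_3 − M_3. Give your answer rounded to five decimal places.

T_3 ≈ -69.4907407.
M_3 ≈ -67.7546296.
T_3 − M_3 ≈ -1.73611.

-1.73611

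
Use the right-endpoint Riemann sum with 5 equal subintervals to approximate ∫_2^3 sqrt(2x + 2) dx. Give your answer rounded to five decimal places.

Δx = (3 − 2)/5 = 0.2.
Right endpoints: 2.2, 2.4, 2.6, 2.8, 3.
f(2.2) ≈ 2.52982, f(2.4) ≈ 2.60768, f(2.6) ≈ 2.68328, f(2.8) ≈ 2.75681, f(3) ≈ 2.82843.
Sum = Δx · [f(2.2) + f(2.4) + f(2.6) + f(2.8) + f(3)].
Sum ≈ 2.68120.

2.68120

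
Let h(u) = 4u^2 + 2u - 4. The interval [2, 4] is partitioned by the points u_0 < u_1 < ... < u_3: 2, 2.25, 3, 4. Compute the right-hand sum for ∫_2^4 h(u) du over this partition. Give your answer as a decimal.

101.6875

Subinterval widths: 0.25, 0.75, 1.
Right endpoints: 2.25, 3, 4.
h(2.25) = 20.75, h(3) = 38, h(4) = 68.
Sum = Σ Δu_i · h(u_i).
Sum = 101.6875.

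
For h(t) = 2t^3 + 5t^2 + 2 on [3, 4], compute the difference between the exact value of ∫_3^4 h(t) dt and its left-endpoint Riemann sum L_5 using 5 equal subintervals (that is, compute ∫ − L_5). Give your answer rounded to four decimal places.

10.7267

Exact integral: ∫_3^4 h(t) dt ≈ 151.166667.
L_5 = 140.44.
Error ≈ 151.166667 − 140.44 ≈ 10.7267.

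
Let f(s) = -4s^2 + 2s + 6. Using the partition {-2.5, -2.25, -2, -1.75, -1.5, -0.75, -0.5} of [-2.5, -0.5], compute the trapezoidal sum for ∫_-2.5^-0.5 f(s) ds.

-15

Subinterval widths: 0.25, 0.25, 0.25, 0.25, 0.75, 0.25.
f(-2.5) = -24, f(-2.25) = -18.75, f(-2) = -14, f(-1.75) = -9.75, f(-1.5) = -6, f(-0.75) = 2.25, f(-0.5) = 4.
On each subinterval the trapezoid contributes (Δs_i/2)·[f(s_{i-1}) + f(s_i)].
Sum = -15.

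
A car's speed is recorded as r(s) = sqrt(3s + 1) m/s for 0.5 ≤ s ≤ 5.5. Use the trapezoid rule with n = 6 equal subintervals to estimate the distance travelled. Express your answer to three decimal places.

Δs = (5.5 − 0.5)/6 = 5/6.
r(0.5) ≈ 1.581, r(4/3) ≈ 2.236, r(13/6) ≈ 2.739, r(3) ≈ 3.162, r(23/6) ≈ 3.536, r(14/3) ≈ 3.873, r(5.5) ≈ 4.183.
T_6 = (Δs/2)·[r(s_0) + 2r(s_1) + ... + 2r(s_{5}) + r(s_6)].
Sum ≈ 15.356.

15.356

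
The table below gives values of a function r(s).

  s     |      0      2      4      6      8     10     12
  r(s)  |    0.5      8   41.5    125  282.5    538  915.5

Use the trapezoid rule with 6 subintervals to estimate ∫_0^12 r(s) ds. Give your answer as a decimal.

Δs = 2.
T_6 = (2/2)·[0.5 + 2·8 + 2·41.5 + 2·125 + 2·282.5 + 2·538 + 915.5] = 2906.

2906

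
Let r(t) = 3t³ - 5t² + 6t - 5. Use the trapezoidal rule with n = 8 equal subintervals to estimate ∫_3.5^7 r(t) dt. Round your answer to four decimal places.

1285.4622

Δt = (7 − 3.5)/8 = 0.4375.
r(3.5) = 83.375, r(3.9375) = 508909/4096, r(4.375) = 90505/512, r(4.8125) = 993071/4096, r(5.25) = 322.796875, r(5.6875) = 1717529/4096, r(6.125) = 273163/512, r(6.5625) = 2731675/4096, r(7) = 821.
T_8 = (Δt/2)·[r(t_0) + 2r(t_1) + ... + 2r(t_{7}) + r(t_8)].
Sum ≈ 1285.4622.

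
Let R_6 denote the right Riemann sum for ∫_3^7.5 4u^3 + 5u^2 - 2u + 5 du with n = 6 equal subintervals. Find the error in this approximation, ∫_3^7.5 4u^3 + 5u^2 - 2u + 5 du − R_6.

Exact integral: ∫_3^7.5 f(u) du = 3716.4375.
R_6 = 4422.65625.
Error = 3716.4375 − 4422.65625 = -706.21875.

-706.21875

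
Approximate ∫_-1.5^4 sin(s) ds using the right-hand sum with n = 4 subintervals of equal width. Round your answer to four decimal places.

Δs = (4 − (-1.5))/4 = 1.375.
Right endpoints: -0.125, 1.25, 2.625, 4.
f(-0.125) ≈ -0.1247, f(1.25) ≈ 0.9490, f(2.625) ≈ 0.4939, f(4) ≈ -0.7568.
Sum = Δs · [f(-0.125) + f(1.25) + f(2.625) + f(4)].
Sum ≈ 0.7720.

0.7720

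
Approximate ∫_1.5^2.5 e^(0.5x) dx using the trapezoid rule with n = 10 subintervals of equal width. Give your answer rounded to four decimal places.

2.7473

Δx = (2.5 − 1.5)/10 = 0.1.
f(1.5) ≈ 2.1170, f(1.6) ≈ 2.2255, f(1.7) ≈ 2.3396, f(1.8) ≈ 2.4596, f(1.9) ≈ 2.5857, f(2) ≈ 2.7183, f(2.1) ≈ 2.8577, f(2.2) ≈ 3.0042, f(2.3) ≈ 3.1582, f(2.4) ≈ 3.3201, f(2.5) ≈ 3.4903.
T_10 = (Δx/2)·[f(x_0) + 2f(x_1) + ... + 2f(x_{9}) + f(x_10)].
Sum ≈ 2.7473.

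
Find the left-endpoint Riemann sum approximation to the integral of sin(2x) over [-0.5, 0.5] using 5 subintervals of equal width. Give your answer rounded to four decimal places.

-0.1683

Δx = (0.5 − (-0.5))/5 = 0.2.
Left endpoints: -0.5, -0.3, -0.1, 0.1, 0.3.
f(-0.5) ≈ -0.8415, f(-0.3) ≈ -0.5646, f(-0.1) ≈ -0.1987, f(0.1) ≈ 0.1987, f(0.3) ≈ 0.5646.
Sum = Δx · [f(-0.5) + f(-0.3) + f(-0.1) + f(0.1) + f(0.3)].
Sum ≈ -0.1683.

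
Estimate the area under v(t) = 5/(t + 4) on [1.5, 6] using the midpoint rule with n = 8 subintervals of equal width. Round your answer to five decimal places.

Δt = (6 − 1.5)/8 = 0.5625.
Midpoints: 1.78125, 2.34375, 2.90625, 3.46875, 4.03125, 4.59375, 5.15625, 5.71875.
v(1.78125) = 32/37, v(2.34375) = 160/203, v(2.90625) = 160/221, v(3.46875) = 160/239, v(4.03125) = 160/257, v(4.59375) = 32/55, v(5.15625) = 160/293, v(5.71875) = 160/311.
Sum = Δt · [v(1.78125) + v(2.34375) + v(2.90625) + ...].
Sum ≈ 2.98767.

2.98767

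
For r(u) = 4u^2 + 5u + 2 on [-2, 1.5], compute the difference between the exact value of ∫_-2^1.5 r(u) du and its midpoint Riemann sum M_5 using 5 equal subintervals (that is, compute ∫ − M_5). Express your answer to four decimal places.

Exact integral: ∫_-2^1.5 r(u) du ≈ 17.791667.
M_5 = 17.22.
Error ≈ 17.791667 − 17.22 ≈ 0.5717.

0.5717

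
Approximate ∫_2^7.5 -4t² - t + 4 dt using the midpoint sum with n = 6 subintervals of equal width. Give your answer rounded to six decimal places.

-554.417824

Δt = (7.5 − 2)/6 = 11/12.
Midpoints: 59/24, 3.375, 103/24, 125/24, 6.125, 169/24.
f(59/24) = -3259/144, f(3.375) = -44.9375, f(103/24) = -10651/144, f(125/24) = -15799/144, f(6.125) = -152.1875, f(169/24) = -28999/144.
Sum = Δt · [f(59/24) + f(3.375) + f(103/24) + ...].
Sum ≈ -554.417824.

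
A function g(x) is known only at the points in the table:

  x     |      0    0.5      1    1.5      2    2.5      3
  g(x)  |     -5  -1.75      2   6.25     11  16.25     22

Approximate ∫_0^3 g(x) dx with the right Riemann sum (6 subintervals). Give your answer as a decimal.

Δx = 0.5.
Sum = 0.5·[(-1.75) + 2 + 6.25 + 11 + 16.25 + 22] = 27.875.

27.875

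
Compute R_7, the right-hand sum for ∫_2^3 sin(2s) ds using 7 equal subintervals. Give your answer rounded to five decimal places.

-0.76731

Δs = (3 − 2)/7 = 1/7.
Right endpoints: 15/7, 16/7, 17/7, 18/7, 19/7, 20/7, 3.
f(15/7) ≈ -0.91035, f(16/7) ≈ -0.99008, f(17/7) ≈ -0.98954, f(18/7) ≈ -0.90877, f(19/7) ≈ -0.75432, f(20/7) ≈ -0.53871, f(3) ≈ -0.27942.
Sum = Δs · [f(15/7) + f(16/7) + f(17/7) + ...].
Sum ≈ -0.76731.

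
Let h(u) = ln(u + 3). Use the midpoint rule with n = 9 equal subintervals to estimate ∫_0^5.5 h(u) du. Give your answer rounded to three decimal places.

Δu = (5.5 − 0)/9 = 11/18.
Midpoints: 11/36, 11/12, 55/36, 77/36, 2.75, 121/36, 143/36, 55/12, 187/36.
h(11/36) ≈ 1.196, h(11/12) ≈ 1.365, h(55/36) ≈ 1.510, h(77/36) ≈ 1.637, h(2.75) ≈ 1.749, h(121/36) ≈ 1.850, h(143/36) ≈ 1.942, h(55/12) ≈ 2.026, h(187/36) ≈ 2.103.
Sum = Δu · [h(11/36) + h(11/12) + h(55/36) + ...].
Sum ≈ 9.398.

9.398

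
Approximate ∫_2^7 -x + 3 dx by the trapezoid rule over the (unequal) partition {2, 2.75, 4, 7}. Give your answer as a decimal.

-7.5

Subinterval widths: 0.75, 1.25, 3.
f(2) = 1, f(2.75) = 0.25, f(4) = -1, f(7) = -4.
On each subinterval the trapezoid contributes (Δx_i/2)·[f(x_{i-1}) + f(x_i)].
Sum = -7.5.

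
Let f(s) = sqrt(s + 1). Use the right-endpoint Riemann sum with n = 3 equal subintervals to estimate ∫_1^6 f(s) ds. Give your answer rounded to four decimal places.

11.4500

Δs = (6 − 1)/3 = 5/3.
Right endpoints: 8/3, 13/3, 6.
f(8/3) ≈ 1.9149, f(13/3) ≈ 2.3094, f(6) ≈ 2.6458.
Sum = Δs · [f(8/3) + f(13/3) + f(6)].
Sum ≈ 11.4500.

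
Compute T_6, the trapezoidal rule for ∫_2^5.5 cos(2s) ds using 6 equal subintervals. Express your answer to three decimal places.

-0.107

Δs = (5.5 − 2)/6 = 7/12.
f(2) ≈ -0.654, f(31/12) ≈ 0.439, f(19/6) ≈ 0.999, f(3.75) ≈ 0.347, f(13/3) ≈ -0.726, f(59/12) ≈ -0.918, f(5.5) ≈ 0.004.
T_6 = (Δs/2)·[f(s_0) + 2f(s_1) + ... + 2f(s_{5}) + f(s_6)].
Sum ≈ -0.107.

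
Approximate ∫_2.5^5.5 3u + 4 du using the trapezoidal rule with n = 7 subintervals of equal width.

Δu = (5.5 − 2.5)/7 = 3/7.
f(2.5) = 11.5, f(41/14) = 179/14, f(47/14) = 197/14, f(53/14) = 215/14, f(59/14) = 233/14, f(65/14) = 251/14, f(71/14) = 269/14, f(5.5) = 20.5.
T_7 = (Δu/2)·[f(u_0) + 2f(u_1) + ... + 2f(u_{6}) + f(u_7)].
Sum = 48.

48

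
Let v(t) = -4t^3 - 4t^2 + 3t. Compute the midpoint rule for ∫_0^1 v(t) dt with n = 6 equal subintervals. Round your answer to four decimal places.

Δt = (1 − 0)/6 = 1/6.
Midpoints: 1/12, 0.25, 5/12, 7/12, 0.75, 11/12.
v(1/12) = 95/432, v(0.25) = 0.4375, v(5/12) = 115/432, v(7/12) = -175/432, v(0.75) = -1.6875, v(11/12) = -1595/432.
Sum = Δt · [v(1/12) + v(0.25) + v(5/12) + ...].
Sum ≈ -0.8102.

-0.8102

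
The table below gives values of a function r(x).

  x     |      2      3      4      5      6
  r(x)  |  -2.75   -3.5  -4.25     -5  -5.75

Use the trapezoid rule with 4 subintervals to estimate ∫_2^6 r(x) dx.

Δx = 1.
T_4 = (1/2)·[(-2.75) + 2·(-3.5) + 2·(-4.25) + 2·(-5) + (-5.75)] = -17.

-17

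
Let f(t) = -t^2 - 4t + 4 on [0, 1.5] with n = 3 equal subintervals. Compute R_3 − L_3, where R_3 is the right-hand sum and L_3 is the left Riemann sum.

-4.125

R_3 = -1.75.
L_3 = 2.375.
R_3 − L_3 = -4.125.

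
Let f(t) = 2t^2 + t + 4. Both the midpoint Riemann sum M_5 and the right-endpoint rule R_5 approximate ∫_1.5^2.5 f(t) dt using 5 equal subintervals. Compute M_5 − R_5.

-0.92

M_5 = 14.16.
R_5 = 15.08.
M_5 − R_5 = -0.92.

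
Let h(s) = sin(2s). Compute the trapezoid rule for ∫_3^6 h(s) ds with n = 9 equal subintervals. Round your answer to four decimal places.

0.0560

Δs = (6 − 3)/9 = 1/3.
h(3) ≈ -0.2794, h(10/3) ≈ 0.3742, h(11/3) ≈ 0.8675, h(4) ≈ 0.9894, h(13/3) ≈ 0.6876, h(14/3) ≈ 0.0913, h(5) ≈ -0.5440, h(16/3) ≈ -0.9464, h(17/3) ≈ -0.9435, h(6) ≈ -0.5366.
T_9 = (Δs/2)·[h(s_0) + 2h(s_1) + ... + 2h(s_{8}) + h(s_9)].
Sum ≈ 0.0560.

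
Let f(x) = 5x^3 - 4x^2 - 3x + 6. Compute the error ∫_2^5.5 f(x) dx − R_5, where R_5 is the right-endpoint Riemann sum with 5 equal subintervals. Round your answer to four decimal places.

Exact integral: ∫_2^5.5 f(x) dx ≈ 894.286458.
R_5 = 1145.9525.
Error ≈ 894.286458 − 1145.9525 ≈ -251.6660.

-251.6660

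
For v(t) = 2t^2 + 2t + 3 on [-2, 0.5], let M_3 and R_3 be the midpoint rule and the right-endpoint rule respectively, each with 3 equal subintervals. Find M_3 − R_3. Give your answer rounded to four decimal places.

M_3 ≈ 8.877315.
R_3 ≈ 8.703704.
M_3 − R_3 ≈ 0.1736.

0.1736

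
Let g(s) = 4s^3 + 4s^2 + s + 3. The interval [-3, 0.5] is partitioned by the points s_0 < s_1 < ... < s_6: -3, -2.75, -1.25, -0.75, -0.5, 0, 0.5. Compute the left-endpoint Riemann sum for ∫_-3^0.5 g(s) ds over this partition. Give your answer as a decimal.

Subinterval widths: 0.25, 1.5, 0.5, 0.25, 0.5, 0.5.
Left endpoints: -3, -2.75, -1.25, -0.75, -0.5, 0.
g(-3) = -72, g(-2.75) = -52.6875, g(-1.25) = 0.1875, g(-0.75) = 2.8125, g(-0.5) = 3, g(0) = 3.
Sum = Σ Δs_i · g(s_i).
Sum = -93.234375.

-93.234375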